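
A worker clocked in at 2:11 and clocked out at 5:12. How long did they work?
From 2:11 to 5:12:
(5 x 60 + 12) - (2 x 60 + 11) = 312 - 131 = 181 minutes
= 3 hours and 1 minute

Final answer: 3 hours and 1 minute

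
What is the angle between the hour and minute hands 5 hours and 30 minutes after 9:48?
First find the time 5 hours and 30 minutes after 9:48.
Total minutes: 9 x 60 + 48 + 5 x 60 + 30 = 918.
918 mod 720 = 198 minutes = 3:18.
Now compute the angle at 3:18:
Hour hand: 3 x 30 + 18 x 0.5 = 99 degrees
Minute hand: 18 x 6 = 108 degrees
Difference: |99 - 108| = 9 degrees
The angle is 9 degrees

Final answer: 9 degrees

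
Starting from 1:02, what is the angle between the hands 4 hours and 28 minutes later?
First find the time 4 hours and 28 minutes after 1:02.
Total minutes: 1 x 60 + 2 + 4 x 60 + 28 = 330.
330 mod 720 = 330 minutes = 5:30.
Now compute the angle at 5:30:
Hour hand: 5 x 30 + 30 x 0.5 = 165 degrees
Minute hand: 30 x 6 = 180 degrees
Difference: |165 - 180| = 15 degrees
The angle is 15 degrees

Final answer: 15 degrees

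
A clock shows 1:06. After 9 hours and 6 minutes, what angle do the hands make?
First find the time 9 hours and 6 minutes after 1:06.
Total minutes: 1 x 60 + 6 + 9 x 60 + 6 = 612.
612 mod 720 = 612 minutes = 10:12.
Now compute the angle at 10:12:
Hour hand: 10 x 30 + 12 x 0.5 = 306 degrees
Minute hand: 12 x 6 = 72 degrees
Difference: |306 - 72| = 234 degrees
Smaller angle: 360 - 234 = 126 degrees

Final answer: 126 degrees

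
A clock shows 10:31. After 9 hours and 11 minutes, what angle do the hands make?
First find the time 9 hours and 11 minutes after 10:31.
Total minutes: 10 x 60 + 31 + 9 x 60 + 11 = 1182.
1182 mod 720 = 462 minutes = 7:42.
Now compute the angle at 7:42:
Hour hand: 7 x 30 + 42 x 0.5 = 231 degrees
Minute hand: 42 x 6 = 252 degrees
Difference: |231 - 252| = 21 degrees
The angle is 21 degrees

Final answer: 21 degrees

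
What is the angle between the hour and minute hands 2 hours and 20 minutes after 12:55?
First find the time 2 hours and 20 minutes after 12:55.
Total minutes: 12 x 60 + 55 + 2 x 60 + 20 = 915.
915 mod 720 = 195 minutes = 3:15.
Now compute the angle at 3:15:
Hour hand: 3 x 30 + 15 x 0.5 = 97.5 degrees
Minute hand: 15 x 6 = 90 degrees
Difference: |97.5 - 90| = 7.5 degrees
The angle is 7.5 degrees

Final answer: 7.5 degrees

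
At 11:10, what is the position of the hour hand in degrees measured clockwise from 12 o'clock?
The hour hand moves 30 degrees per hour and 0.5 degrees per minute.
At 11:10: (11) x 30 + 10 x 0.5 = 330 + 5 = 335 degrees

Final answer: 335 degrees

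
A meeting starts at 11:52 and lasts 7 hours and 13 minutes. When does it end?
Starting time: 11:52
Adding 13 minutes to 52 minutes: 52 + 13 = 65 minutes = 1 hour and 5 minutes
Adding 7 hours: 11 + 7 + 1 (carry) = 19 - 12 = 7
Final time: 7:05

Final answer: 7:05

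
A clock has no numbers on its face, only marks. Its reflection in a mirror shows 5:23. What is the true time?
Reflection across the vertical (12-6) axis maps a hand at angle A degrees to (360 - A) degrees, which sends a reading of T minutes past 12:00 to (720 - T) minutes past 12:00.
Mirror reads 5:23 = 323 minutes past 12:00.
Actual time: (720 - 323) mod 720 = 397 minutes = 6:37.

Final answer: 6:37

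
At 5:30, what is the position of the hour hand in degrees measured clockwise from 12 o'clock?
The hour hand moves 30 degrees per hour and 0.5 degrees per minute.
At 5:30: (5) x 30 + 30 x 0.5 = 150 + 15 = 165 degrees

Final answer: 165 degrees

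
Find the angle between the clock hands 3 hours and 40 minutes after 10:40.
First find the time 3 hours and 40 minutes after 10:40.
Total minutes: 10 x 60 + 40 + 3 x 60 + 40 = 860.
860 mod 720 = 140 minutes = 2:20.
Now compute the angle at 2:20:
Hour hand: 2 x 30 + 20 x 0.5 = 70 degrees
Minute hand: 20 x 6 = 120 degrees
Difference: |70 - 120| = 50 degrees
The angle is 50 degrees

Final answer: 50 degrees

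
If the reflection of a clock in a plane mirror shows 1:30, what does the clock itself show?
Reflection across the vertical (12-6) axis maps a hand at angle A degrees to (360 - A) degrees, which sends a reading of T minutes past 12:00 to (720 - T) minutes past 12:00.
Mirror reads 1:30 = 90 minutes past 12:00.
Actual time: (720 - 90) mod 720 = 630 minutes = 10:30.

Final answer: 10:30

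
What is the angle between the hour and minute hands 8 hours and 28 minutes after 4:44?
First find the time 8 hours and 28 minutes after 4:44.
Total minutes: 4 x 60 + 44 + 8 x 60 + 28 = 792.
792 mod 720 = 72 minutes = 1:12.
Now compute the angle at 1:12:
Hour hand: 1 x 30 + 12 x 0.5 = 36 degrees
Minute hand: 12 x 6 = 72 degrees
Difference: |36 - 72| = 36 degrees
The angle is 36 degrees

Final answer: 36 degrees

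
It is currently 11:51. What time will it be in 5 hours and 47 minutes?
Starting time: 11:51
Adding 47 minutes to 51 minutes: 51 + 47 = 98 minutes = 1 hour and 38 minutes
Adding 5 hours: 11 + 5 + 1 (carry) = 17 - 12 = 5
Final time: 5:38

Final answer: 5:38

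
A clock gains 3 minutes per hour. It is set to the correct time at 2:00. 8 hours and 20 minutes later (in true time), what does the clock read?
For every 60 true minutes, the faulty clock advances 60 + 3 = 63 minutes.
True elapsed: 8 hours and 20 minutes = 500 minutes.
Faulty clock advances: 500 x 63/60 = 525 minutes (drift: 25 minutes ahead).
Shown time: 2:00 + 525 minutes = 10:45.

Final answer: 10:45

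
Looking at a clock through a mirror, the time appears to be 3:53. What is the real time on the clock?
Reflection across the vertical (12-6) axis maps a hand at angle A degrees to (360 - A) degrees, which sends a reading of T minutes past 12:00 to (720 - T) minutes past 12:00.
Mirror reads 3:53 = 233 minutes past 12:00.
Actual time: (720 - 233) mod 720 = 487 minutes = 8:07.

Final answer: 8:07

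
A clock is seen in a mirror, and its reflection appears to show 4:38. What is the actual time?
Reflection across the vertical (12-6) axis maps a hand at angle A degrees to (360 - A) degrees, which sends a reading of T minutes past 12:00 to (720 - T) minutes past 12:00.
Mirror reads 4:38 = 278 minutes past 12:00.
Actual time: (720 - 278) mod 720 = 442 minutes = 7:22.

Final answer: 7:22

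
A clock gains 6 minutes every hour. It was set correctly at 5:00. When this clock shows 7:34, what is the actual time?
For every 60 true minutes, the faulty clock advances 66 minutes, so 1 faulty-clock minute corresponds to 60/66 true minutes.
From 5:00 to 7:34 on the faulty dial is 154 minutes.
True elapsed: 154 x 60/66 = 140 minutes = 2 hours and 20 minutes.
True time: 5:00 + 2 hours and 20 minutes = 7:20.

Final answer: 7:20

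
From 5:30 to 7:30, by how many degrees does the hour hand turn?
The hour hand moves 0.5 degrees per minute.
Time elapsed: 7:30 - 5:30 = 120 minutes
Angular displacement: 120 x 0.5 = 60 degrees

Final answer: 60 degrees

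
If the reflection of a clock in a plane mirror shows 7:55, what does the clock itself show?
Reflection across the vertical (12-6) axis maps a hand at angle A degrees to (360 - A) degrees, which sends a reading of T minutes past 12:00 to (720 - T) minutes past 12:00.
Mirror reads 7:55 = 475 minutes past 12:00.
Actual time: (720 - 475) mod 720 = 245 minutes = 4:05.

Final answer: 4:05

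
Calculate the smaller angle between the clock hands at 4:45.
Hour hand position: 4 x 30 + 45 x 0.5 = 142.5 degrees
Minute hand position: 45 x 6 = 270 degrees
Difference: |142.5 - 270| = 127.5 degrees
The angle between the hands is 127.5 degrees

Final answer: 127.5 degrees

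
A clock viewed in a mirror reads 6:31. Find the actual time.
Reflection across the vertical (12-6) axis maps a hand at angle A degrees to (360 - A) degrees, which sends a reading of T minutes past 12:00 to (720 - T) minutes past 12:00.
Mirror reads 6:31 = 391 minutes past 12:00.
Actual time: (720 - 391) mod 720 = 329 minutes = 5:29.

Final answer: 5:29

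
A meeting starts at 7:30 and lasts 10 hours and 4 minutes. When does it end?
Starting time: 7:30
Adding 4 minutes to 30 minutes: 30 + 4 = 34 minutes
Adding 10 hours: 7 + 10 = 17 - 12 = 5
Final time: 5:34

Final answer: 5:34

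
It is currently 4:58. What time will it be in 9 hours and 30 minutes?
Starting time: 4:58
Adding 30 minutes to 58 minutes: 58 + 30 = 88 minutes = 1 hour and 28 minutes
Adding 9 hours: 4 + 9 + 1 (carry) = 14 - 12 = 2
Final time: 2:28

Final answer: 2:28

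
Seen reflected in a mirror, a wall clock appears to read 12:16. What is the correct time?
Reflection across the vertical (12-6) axis maps a hand at angle A degrees to (360 - A) degrees, which sends a reading of T minutes past 12:00 to (720 - T) minutes past 12:00.
Mirror reads 12:16 = 16 minutes past 12:00.
Actual time: (720 - 16) mod 720 = 704 minutes = 11:44.

Final answer: 11:44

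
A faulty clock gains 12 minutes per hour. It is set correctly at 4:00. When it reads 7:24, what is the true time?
For every 60 true minutes, the faulty clock advances 72 minutes, so 1 faulty-clock minute corresponds to 60/72 true minutes.
From 4:00 to 7:24 on the faulty dial is 204 minutes.
True elapsed: 204 x 60/72 = 170 minutes = 2 hours and 50 minutes.
True time: 4:00 + 2 hours and 50 minutes = 6:50.

Final answer: 6:50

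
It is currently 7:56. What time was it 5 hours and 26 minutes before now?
Starting time: 7:56 = 476 total minutes past 12:00
Subtracting: 5 hours and 26 minutes = 326 minutes
476 - 326 = 150 minutes
= 2 hours and 30 minutes past 12:00 = 2:30

Final answer: 2:30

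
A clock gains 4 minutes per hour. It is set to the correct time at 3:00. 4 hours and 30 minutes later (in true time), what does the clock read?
For every 60 true minutes, the faulty clock advances 60 + 4 = 64 minutes.
True elapsed: 4 hours and 30 minutes = 270 minutes.
Faulty clock advances: 270 x 64/60 = 288 minutes (drift: 18 minutes ahead).
Shown time: 3:00 + 288 minutes = 7:48.

Final answer: 7:48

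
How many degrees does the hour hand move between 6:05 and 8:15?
The hour hand moves 0.5 degrees per minute.
Time elapsed: 8:15 - 6:05 = 130 minutes
Angular displacement: 130 x 0.5 = 65 degrees

Final answer: 65 degrees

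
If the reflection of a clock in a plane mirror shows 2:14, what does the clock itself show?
Reflection across the vertical (12-6) axis maps a hand at angle A degrees to (360 - A) degrees, which sends a reading of T minutes past 12:00 to (720 - T) minutes past 12:00.
Mirror reads 2:14 = 134 minutes past 12:00.
Actual time: (720 - 134) mod 720 = 586 minutes = 9:46.

Final answer: 9:46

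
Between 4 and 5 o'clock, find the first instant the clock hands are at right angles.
At t minutes past 4:00, the hour hand is at 30 x 4 + 0.5t degrees and the minute hand is at 6t degrees.
The smaller angle between them is 90 degrees when |30H - 5.5t| = 90 or |30H - 5.5t| = 270.
With H = 4, solve 30 x 4 - 5.5t = +/- target for each target:
  t = (30 x 4 - 90) / 5.5 = 5.45
  t = (30 x 4 + 90) / 5.5 = 38.18
  t = (30 x 4 - 270) / 5.5 = -27.27 (outside (0, 60))
  t = (30 x 4 + 270) / 5.5 = 70.91 (outside (0, 60))
Valid solutions in (0, 60): {5.45, 38.18} minutes.
First occurrence: t = 5.45 minutes.
The hands are at right angles at 5.45 minutes past 4:00.

Final answer: 5.45 minutes past 4:00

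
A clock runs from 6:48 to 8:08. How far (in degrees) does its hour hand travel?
The hour hand moves 0.5 degrees per minute.
Time elapsed: 8:08 - 6:48 = 80 minutes
Angular displacement: 80 x 0.5 = 40 degrees

Final answer: 40 degrees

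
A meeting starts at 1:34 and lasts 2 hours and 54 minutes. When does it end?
Starting time: 1:34
Adding 54 minutes to 34 minutes: 34 + 54 = 88 minutes = 1 hour and 28 minutes
Adding 2 hours: 1 + 2 + 1 (carry) = 4
Final time: 4:28

Final answer: 4:28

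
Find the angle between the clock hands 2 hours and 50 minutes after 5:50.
First find the time 2 hours and 50 minutes after 5:50.
Total minutes: 5 x 60 + 50 + 2 x 60 + 50 = 520.
520 mod 720 = 520 minutes = 8:40.
Now compute the angle at 8:40:
Hour hand: 8 x 30 + 40 x 0.5 = 260 degrees
Minute hand: 40 x 6 = 240 degrees
Difference: |260 - 240| = 20 degrees
The angle is 20 degrees

Final answer: 20 degrees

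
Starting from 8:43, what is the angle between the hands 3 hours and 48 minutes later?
First find the time 3 hours and 48 minutes after 8:43.
Total minutes: 8 x 60 + 43 + 3 x 60 + 48 = 751.
751 mod 720 = 31 minutes = 12:31.
Now compute the angle at 12:31:
Hour hand: 0 x 30 + 31 x 0.5 = 15.5 degrees
Minute hand: 31 x 6 = 186 degrees
Difference: |15.5 - 186| = 170.5 degrees
The angle is 170.5 degrees

Final answer: 170.5 degrees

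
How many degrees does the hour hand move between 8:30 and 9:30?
The hour hand moves 0.5 degrees per minute.
Time elapsed: 9:30 - 8:30 = 60 minutes
Angular displacement: 60 x 0.5 = 30 degrees

Final answer: 30 degrees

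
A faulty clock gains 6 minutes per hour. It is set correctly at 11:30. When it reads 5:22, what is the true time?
For every 60 true minutes, the faulty clock advances 66 minutes, so 1 faulty-clock minute corresponds to 60/66 true minutes.
From 11:30 to 5:22 on the faulty dial is 352 minutes.
True elapsed: 352 x 60/66 = 320 minutes = 5 hours and 20 minutes.
True time: 11:30 + 5 hours and 20 minutes = 4:50.

Final answer: 4:50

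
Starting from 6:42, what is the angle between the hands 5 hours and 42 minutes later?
First find the time 5 hours and 42 minutes after 6:42.
Total minutes: 6 x 60 + 42 + 5 x 60 + 42 = 744.
744 mod 720 = 24 minutes = 12:24.
Now compute the angle at 12:24:
Hour hand: 0 x 30 + 24 x 0.5 = 12 degrees
Minute hand: 24 x 6 = 144 degrees
Difference: |12 - 144| = 132 degrees
The angle is 132 degrees

Final answer: 132 degrees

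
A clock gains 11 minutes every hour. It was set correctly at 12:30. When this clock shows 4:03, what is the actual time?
For every 60 true minutes, the faulty clock advances 71 minutes, so 1 faulty-clock minute corresponds to 60/71 true minutes.
From 12:30 to 4:03 on the faulty dial is 213 minutes.
True elapsed: 213 x 60/71 = 180 minutes = 3 hours.
True time: 12:30 + 3 hours = 3:30.

Final answer: 3:30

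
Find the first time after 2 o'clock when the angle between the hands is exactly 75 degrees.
At t minutes past 2:00, the hour hand is at 30 x 2 + 0.5t degrees and the minute hand is at 6t degrees.
The smaller angle between them is 75 degrees when |30H - 5.5t| = 75 or |30H - 5.5t| = 285.
With H = 2, solve 30 x 2 - 5.5t = +/- target for each target:
  t = (30 x 2 - 75) / 5.5 = -2.73 (outside (0, 60))
  t = (30 x 2 + 75) / 5.5 = 24.55
  t = (30 x 2 - 285) / 5.5 = -40.91 (outside (0, 60))
  t = (30 x 2 + 285) / 5.5 = 62.73 (outside (0, 60))
Valid solutions in (0, 60): {24.55} minutes.
The first occurrence is t = 24.55 minutes.
The hands form a 75-degree angle at 24.55 minutes past 2:00.

Final answer: 24.55 minutes past 2:00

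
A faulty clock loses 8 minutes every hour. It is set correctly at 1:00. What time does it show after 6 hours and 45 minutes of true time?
For every 60 true minutes, the faulty clock advances 60 - 8 = 52 minutes.
True elapsed: 6 hours and 45 minutes = 405 minutes.
Faulty clock advances: 405 x 52/60 = 351 minutes (drift: 54 minutes behind).
Shown time: 1:00 + 351 minutes = 6:51.

Final answer: 6:51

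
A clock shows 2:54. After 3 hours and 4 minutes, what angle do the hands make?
First find the time 3 hours and 4 minutes after 2:54.
Total minutes: 2 x 60 + 54 + 3 x 60 + 4 = 358.
358 mod 720 = 358 minutes = 5:58.
Now compute the angle at 5:58:
Hour hand: 5 x 30 + 58 x 0.5 = 179 degrees
Minute hand: 58 x 6 = 348 degrees
Difference: |179 - 348| = 169 degrees
The angle is 169 degrees

Final answer: 169 degrees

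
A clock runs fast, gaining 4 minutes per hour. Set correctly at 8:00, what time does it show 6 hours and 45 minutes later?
For every 60 true minutes, the faulty clock advances 60 + 4 = 64 minutes.
True elapsed: 6 hours and 45 minutes = 405 minutes.
Faulty clock advances: 405 x 64/60 = 432 minutes (drift: 27 minutes ahead).
Shown time: 8:00 + 432 minutes = 3:12.

Final answer: 3:12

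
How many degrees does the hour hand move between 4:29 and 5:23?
The hour hand moves 0.5 degrees per minute.
Time elapsed: 5:23 - 4:29 = 54 minutes
Angular displacement: 54 x 0.5 = 27 degrees

Final answer: 27 degrees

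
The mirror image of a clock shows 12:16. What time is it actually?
Reflection across the vertical (12-6) axis maps a hand at angle A degrees to (360 - A) degrees, which sends a reading of T minutes past 12:00 to (720 - T) minutes past 12:00.
Mirror reads 12:16 = 16 minutes past 12:00.
Actual time: (720 - 16) mod 720 = 704 minutes = 11:44.

Final answer: 11:44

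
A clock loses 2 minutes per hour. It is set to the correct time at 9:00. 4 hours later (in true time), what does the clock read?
For every 60 true minutes, the faulty clock advances 60 - 2 = 58 minutes.
True elapsed: 4 hours = 240 minutes.
Faulty clock advances: 240 x 58/60 = 232 minutes (drift: 8 minutes behind).
Shown time: 9:00 + 232 minutes = 12:52.

Final answer: 12:52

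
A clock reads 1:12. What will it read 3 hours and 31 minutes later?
Starting time: 1:12
Adding 31 minutes to 12 minutes: 12 + 31 = 43 minutes
Adding 3 hours: 1 + 3 = 4
Final time: 4:43

Final answer: 4:43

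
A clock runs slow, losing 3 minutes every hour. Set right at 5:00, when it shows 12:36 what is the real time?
For every 60 true minutes, the faulty clock advances 57 minutes, so 1 faulty-clock minute corresponds to 60/57 true minutes.
From 5:00 to 12:36 on the faulty dial is 456 minutes.
True elapsed: 456 x 60/57 = 480 minutes = 8 hours.
True time: 5:00 + 8 hours = 1:00.

Final answer: 1:00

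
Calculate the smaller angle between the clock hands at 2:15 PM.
Hour hand position: 2 x 30 + 15 x 0.5 = 67.5 degrees
Minute hand position: 15 x 6 = 90 degrees
Difference: |67.5 - 90| = 22.5 degrees
The angle between the hands is 22.5 degrees

Final answer: 22.5 degrees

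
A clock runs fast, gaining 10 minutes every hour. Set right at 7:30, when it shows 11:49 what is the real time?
For every 60 true minutes, the faulty clock advances 70 minutes, so 1 faulty-clock minute corresponds to 60/70 true minutes.
From 7:30 to 11:49 on the faulty dial is 259 minutes.
True elapsed: 259 x 60/70 = 222 minutes = 3 hours and 42 minutes.
True time: 7:30 + 3 hours and 42 minutes = 11:12.

Final answer: 11:12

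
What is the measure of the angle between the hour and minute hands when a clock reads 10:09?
Hour hand position: 10 x 30 + 9 x 0.5 = 304.5 degrees
Minute hand position: 9 x 6 = 54 degrees
Difference: |304.5 - 54| = 250.5 degrees
Since 250.5 > 180, the smaller angle is 360 - 250.5 = 109.5 degrees

Final answer: 109.5 degrees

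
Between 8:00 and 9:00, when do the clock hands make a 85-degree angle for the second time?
At t minutes past 8:00, the hour hand is at 30 x 8 + 0.5t degrees and the minute hand is at 6t degrees.
The smaller angle between them is 85 degrees when |30H - 5.5t| = 85 or |30H - 5.5t| = 275.
With H = 8, solve 30 x 8 - 5.5t = +/- target for each target:
  t = (30 x 8 - 85) / 5.5 = 28.18
  t = (30 x 8 + 85) / 5.5 = 59.09
  t = (30 x 8 - 275) / 5.5 = -6.36 (outside (0, 60))
  t = (30 x 8 + 275) / 5.5 = 93.64 (outside (0, 60))
Valid solutions in (0, 60): {28.18, 59.09} minutes.
The second occurrence is t = 59.09 minutes.
The hands form a 85-degree angle at 59.09 minutes past 8:00.

Final answer: 59.09 minutes past 8:00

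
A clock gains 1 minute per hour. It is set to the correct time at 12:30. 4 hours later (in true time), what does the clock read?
For every 60 true minutes, the faulty clock advances 60 + 1 = 61 minutes.
True elapsed: 4 hours = 240 minutes.
Faulty clock advances: 240 x 61/60 = 244 minutes (drift: 4 minutes ahead).
Shown time: 12:30 + 244 minutes = 4:34.

Final answer: 4:34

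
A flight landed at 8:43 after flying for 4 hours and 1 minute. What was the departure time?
Starting time: 8:43 = 523 total minutes past 12:00
Subtracting: 4 hours and 1 minute = 241 minutes
523 - 241 = 282 minutes
= 4 hours and 42 minutes past 12:00 = 4:42

Final answer: 4:42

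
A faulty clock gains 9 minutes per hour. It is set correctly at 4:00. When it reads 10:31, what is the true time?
For every 60 true minutes, the faulty clock advances 69 minutes, so 1 faulty-clock minute corresponds to 60/69 true minutes.
From 4:00 to 10:31 on the faulty dial is 391 minutes.
True elapsed: 391 x 60/69 = 340 minutes = 5 hours and 40 minutes.
True time: 4:00 + 5 hours and 40 minutes = 9:40.

Final answer: 9:40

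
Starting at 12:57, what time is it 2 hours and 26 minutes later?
Starting time: 12:57
Adding 26 minutes to 57 minutes: 57 + 26 = 83 minutes = 1 hour and 23 minutes
Adding 2 hours: 12 + 2 + 1 (carry) = 15 - 12 = 3
Final time: 3:23

Final answer: 3:23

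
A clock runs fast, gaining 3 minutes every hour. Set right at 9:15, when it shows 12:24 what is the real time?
For every 60 true minutes, the faulty clock advances 63 minutes, so 1 faulty-clock minute corresponds to 60/63 true minutes.
From 9:15 to 12:24 on the faulty dial is 189 minutes.
True elapsed: 189 x 60/63 = 180 minutes = 3 hours.
True time: 9:15 + 3 hours = 12:15.

Final answer: 12:15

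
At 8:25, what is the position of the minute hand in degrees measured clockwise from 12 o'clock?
The minute hand moves 6 degrees per minute.
At 8:25: 25 x 6 = 150 degrees

Final answer: 150 degrees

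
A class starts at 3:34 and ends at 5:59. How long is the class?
From 3:34 to 5:59:
(5 x 60 + 59) - (3 x 60 + 34) = 359 - 214 = 145 minutes
= 2 hours and 25 minutes

Final answer: 2 hours and 25 minutes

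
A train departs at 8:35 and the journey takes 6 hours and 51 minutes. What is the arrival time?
Starting time: 8:35
Adding 51 minutes to 35 minutes: 35 + 51 = 86 minutes = 1 hour and 26 minutes
Adding 6 hours: 8 + 6 + 1 (carry) = 15 - 12 = 3
Final time: 3:26

Final answer: 3:26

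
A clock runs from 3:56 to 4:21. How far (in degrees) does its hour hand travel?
The hour hand moves 0.5 degrees per minute.
Time elapsed: 4:21 - 3:56 = 25 minutes
Angular displacement: 25 x 0.5 = 12.5 degrees

Final answer: 12.5 degrees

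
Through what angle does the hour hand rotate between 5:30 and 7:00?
The hour hand moves 0.5 degrees per minute.
Time elapsed: 7:00 - 5:30 = 90 minutes
Angular displacement: 90 x 0.5 = 45 degrees

Final answer: 45 degrees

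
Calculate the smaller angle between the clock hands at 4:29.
Hour hand position: 4 x 30 + 29 x 0.5 = 134.5 degrees
Minute hand position: 29 x 6 = 174 degrees
Difference: |134.5 - 174| = 39.5 degrees
The angle between the hands is 39.5 degrees

Final answer: 39.5 degrees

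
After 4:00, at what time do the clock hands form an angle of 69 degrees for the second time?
At t minutes past 4:00, the hour hand is at 30 x 4 + 0.5t degrees and the minute hand is at 6t degrees.
The smaller angle between them is 69 degrees when |30H - 5.5t| = 69 or |30H - 5.5t| = 291.
With H = 4, solve 30 x 4 - 5.5t = +/- target for each target:
  t = (30 x 4 - 69) / 5.5 = 9.27
  t = (30 x 4 + 69) / 5.5 = 34.36
  t = (30 x 4 - 291) / 5.5 = -31.09 (outside (0, 60))
  t = (30 x 4 + 291) / 5.5 = 74.73 (outside (0, 60))
Valid solutions in (0, 60): {9.27, 34.36} minutes.
The second occurrence is t = 34.36 minutes.
The hands form a 69-degree angle at 34.36 minutes past 4:00.

Final answer: 34.36 minutes past 4:00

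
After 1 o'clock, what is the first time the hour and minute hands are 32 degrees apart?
At t minutes past 1:00, the hour hand is at 30 x 1 + 0.5t degrees and the minute hand is at 6t degrees.
The smaller angle between them is 32 degrees when |30H - 5.5t| = 32 or |30H - 5.5t| = 328.
With H = 1, solve 30 x 1 - 5.5t = +/- target for each target:
  t = (30 x 1 - 32) / 5.5 = -0.36 (outside (0, 60))
  t = (30 x 1 + 32) / 5.5 = 11.27
  t = (30 x 1 - 328) / 5.5 = -54.18 (outside (0, 60))
  t = (30 x 1 + 328) / 5.5 = 65.09 (outside (0, 60))
Valid solutions in (0, 60): {11.27} minutes.
The first occurrence is t = 11.27 minutes.
The hands form a 32-degree angle at 11.27 minutes past 1:00.

Final answer: 11.27 minutes past 1:00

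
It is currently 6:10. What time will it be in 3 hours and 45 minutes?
Starting time: 6:10
Adding 45 minutes to 10 minutes: 10 + 45 = 55 minutes
Adding 3 hours: 6 + 3 = 9
Final time: 9:55

Final answer: 9:55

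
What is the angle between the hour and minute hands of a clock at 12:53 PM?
Hour hand position: 0 x 30 + 53 x 0.5 = 26.5 degrees
Minute hand position: 53 x 6 = 318 degrees
Difference: |26.5 - 318| = 291.5 degrees
Since 291.5 > 180, the smaller angle is 360 - 291.5 = 68.5 degrees

Final answer: 68.5 degrees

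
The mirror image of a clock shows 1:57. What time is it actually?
Reflection across the vertical (12-6) axis maps a hand at angle A degrees to (360 - A) degrees, which sends a reading of T minutes past 12:00 to (720 - T) minutes past 12:00.
Mirror reads 1:57 = 117 minutes past 12:00.
Actual time: (720 - 117) mod 720 = 603 minutes = 10:03.

Final answer: 10:03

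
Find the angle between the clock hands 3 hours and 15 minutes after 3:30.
First find the time 3 hours and 15 minutes after 3:30.
Total minutes: 3 x 60 + 30 + 3 x 60 + 15 = 405.
405 mod 720 = 405 minutes = 6:45.
Now compute the angle at 6:45:
Hour hand: 6 x 30 + 45 x 0.5 = 202.5 degrees
Minute hand: 45 x 6 = 270 degrees
Difference: |202.5 - 270| = 67.5 degrees
The angle is 67.5 degrees

Final answer: 67.5 degrees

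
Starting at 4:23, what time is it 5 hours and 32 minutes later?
Starting time: 4:23
Adding 32 minutes to 23 minutes: 23 + 32 = 55 minutes
Adding 5 hours: 4 + 5 = 9
Final time: 9:55

Final answer: 9:55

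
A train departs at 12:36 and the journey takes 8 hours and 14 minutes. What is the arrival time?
Starting time: 12:36
Adding 14 minutes to 36 minutes: 36 + 14 = 50 minutes
Adding 8 hours: 12 + 8 = 20 - 12 = 8
Final time: 8:50

Final answer: 8:50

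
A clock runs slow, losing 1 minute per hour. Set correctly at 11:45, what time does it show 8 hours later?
For every 60 true minutes, the faulty clock advances 60 - 1 = 59 minutes.
True elapsed: 8 hours = 480 minutes.
Faulty clock advances: 480 x 59/60 = 472 minutes (drift: 8 minutes behind).
Shown time: 11:45 + 472 minutes = 7:37.

Final answer: 7:37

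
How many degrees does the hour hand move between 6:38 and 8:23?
The hour hand moves 0.5 degrees per minute.
Time elapsed: 8:23 - 6:38 = 105 minutes
Angular displacement: 105 x 0.5 = 52.5 degrees

Final answer: 52.5 degrees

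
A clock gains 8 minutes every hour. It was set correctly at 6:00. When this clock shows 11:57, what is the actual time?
For every 60 true minutes, the faulty clock advances 68 minutes, so 1 faulty-clock minute corresponds to 60/68 true minutes.
From 6:00 to 11:57 on the faulty dial is 357 minutes.
True elapsed: 357 x 60/68 = 315 minutes = 5 hours and 15 minutes.
True time: 6:00 + 5 hours and 15 minutes = 11:15.

Final answer: 11:15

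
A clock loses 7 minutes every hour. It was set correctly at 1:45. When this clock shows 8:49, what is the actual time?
For every 60 true minutes, the faulty clock advances 53 minutes, so 1 faulty-clock minute corresponds to 60/53 true minutes.
From 1:45 to 8:49 on the faulty dial is 424 minutes.
True elapsed: 424 x 60/53 = 480 minutes = 8 hours.
True time: 1:45 + 8 hours = 9:45.

Final answer: 9:45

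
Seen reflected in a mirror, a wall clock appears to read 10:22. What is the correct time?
Reflection across the vertical (12-6) axis maps a hand at angle A degrees to (360 - A) degrees, which sends a reading of T minutes past 12:00 to (720 - T) minutes past 12:00.
Mirror reads 10:22 = 622 minutes past 12:00.
Actual time: (720 - 622) mod 720 = 98 minutes = 1:38.

Final answer: 1:38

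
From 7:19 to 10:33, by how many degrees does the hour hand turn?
The hour hand moves 0.5 degrees per minute.
Time elapsed: 10:33 - 7:19 = 194 minutes
Angular displacement: 194 x 0.5 = 97 degrees

Final answer: 97 degrees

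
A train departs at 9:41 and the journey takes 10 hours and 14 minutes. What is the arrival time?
Starting time: 9:41
Adding 14 minutes to 41 minutes: 41 + 14 = 55 minutes
Adding 10 hours: 9 + 10 = 19 - 12 = 7
Final time: 7:55

Final answer: 7:55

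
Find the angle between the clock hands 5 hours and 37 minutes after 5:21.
First find the time 5 hours and 37 minutes after 5:21.
Total minutes: 5 x 60 + 21 + 5 x 60 + 37 = 658.
658 mod 720 = 658 minutes = 10:58.
Now compute the angle at 10:58:
Hour hand: 10 x 30 + 58 x 0.5 = 329 degrees
Minute hand: 58 x 6 = 348 degrees
Difference: |329 - 348| = 19 degrees
The angle is 19 degrees

Final answer: 19 degrees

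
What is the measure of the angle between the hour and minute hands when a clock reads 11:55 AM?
Hour hand position: 11 x 30 + 55 x 0.5 = 357.5 degrees
Minute hand position: 55 x 6 = 330 degrees
Difference: |357.5 - 330| = 27.5 degrees
The angle between the hands is 27.5 degrees

Final answer: 27.5 degrees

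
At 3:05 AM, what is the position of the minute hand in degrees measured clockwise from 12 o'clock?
The minute hand moves 6 degrees per minute.
At 3:05: 5 x 6 = 30 degrees

Final answer: 30 degrees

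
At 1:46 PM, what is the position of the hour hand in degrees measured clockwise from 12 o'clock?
The hour hand moves 30 degrees per hour and 0.5 degrees per minute.
At 1:46: (1) x 30 + 46 x 0.5 = 30 + 23 = 53 degrees

Final answer: 53 degrees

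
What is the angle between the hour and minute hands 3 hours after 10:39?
First find the time 3 hours after 10:39.
Total minutes: 10 x 60 + 39 + 3 x 60 + 0 = 819.
819 mod 720 = 99 minutes = 1:39.
Now compute the angle at 1:39:
Hour hand: 1 x 30 + 39 x 0.5 = 49.5 degrees
Minute hand: 39 x 6 = 234 degrees
Difference: |49.5 - 234| = 184.5 degrees
Smaller angle: 360 - 184.5 = 175.5 degrees

Final answer: 175.5 degrees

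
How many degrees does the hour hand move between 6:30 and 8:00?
The hour hand moves 0.5 degrees per minute.
Time elapsed: 8:00 - 6:30 = 90 minutes
Angular displacement: 90 x 0.5 = 45 degrees

Final answer: 45 degrees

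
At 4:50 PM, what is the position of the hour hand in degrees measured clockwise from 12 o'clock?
The hour hand moves 30 degrees per hour and 0.5 degrees per minute.
At 4:50: (4) x 30 + 50 x 0.5 = 120 + 25 = 145 degrees

Final answer: 145 degrees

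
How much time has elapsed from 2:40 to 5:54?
From 2:40 to 5:54:
(5 x 60 + 54) - (2 x 60 + 40) = 354 - 160 = 194 minutes
= 3 hours and 14 minutes

Final answer: 3 hours and 14 minutes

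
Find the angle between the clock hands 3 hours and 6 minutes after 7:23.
First find the time 3 hours and 6 minutes after 7:23.
Total minutes: 7 x 60 + 23 + 3 x 60 + 6 = 629.
629 mod 720 = 629 minutes = 10:29.
Now compute the angle at 10:29:
Hour hand: 10 x 30 + 29 x 0.5 = 314.5 degrees
Minute hand: 29 x 6 = 174 degrees
Difference: |314.5 - 174| = 140.5 degrees
The angle is 140.5 degrees

Final answer: 140.5 degrees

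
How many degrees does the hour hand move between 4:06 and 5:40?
The hour hand moves 0.5 degrees per minute.
Time elapsed: 5:40 - 4:06 = 94 minutes
Angular displacement: 94 x 0.5 = 47 degrees

Final answer: 47 degrees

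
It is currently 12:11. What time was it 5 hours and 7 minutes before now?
Starting time: 12:11 = 11 total minutes past 12:00
Subtracting: 5 hours and 7 minutes = 307 minutes
11 - 307 = -296 (negative, add 12 hours = 720) = 424 minutes
= 7 hours and 4 minutes past 12:00 = 7:04

Final answer: 7:04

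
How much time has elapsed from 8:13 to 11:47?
From 8:13 to 11:47:
(11 x 60 + 47) - (8 x 60 + 13) = 707 - 493 = 214 minutes
= 3 hours and 34 minutes

Final answer: 3 hours and 34 minutes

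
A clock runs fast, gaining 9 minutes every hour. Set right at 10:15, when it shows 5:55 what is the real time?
For every 60 true minutes, the faulty clock advances 69 minutes, so 1 faulty-clock minute corresponds to 60/69 true minutes.
From 10:15 to 5:55 on the faulty dial is 460 minutes.
True elapsed: 460 x 60/69 = 400 minutes = 6 hours and 40 minutes.
True time: 10:15 + 6 hours and 40 minutes = 4:55.

Final answer: 4:55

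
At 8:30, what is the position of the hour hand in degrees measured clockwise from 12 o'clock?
The hour hand moves 30 degrees per hour and 0.5 degrees per minute.
At 8:30: (8) x 30 + 30 x 0.5 = 240 + 15 = 255 degrees

Final answer: 255 degrees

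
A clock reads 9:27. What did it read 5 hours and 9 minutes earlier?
Starting time: 9:27 = 567 total minutes past 12:00
Subtracting: 5 hours and 9 minutes = 309 minutes
567 - 309 = 258 minutes
= 4 hours and 18 minutes past 12:00 = 4:18

Final answer: 4:18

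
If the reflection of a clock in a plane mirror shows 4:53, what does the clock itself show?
Reflection across the vertical (12-6) axis maps a hand at angle A degrees to (360 - A) degrees, which sends a reading of T minutes past 12:00 to (720 - T) minutes past 12:00.
Mirror reads 4:53 = 293 minutes past 12:00.
Actual time: (720 - 293) mod 720 = 427 minutes = 7:07.

Final answer: 7:07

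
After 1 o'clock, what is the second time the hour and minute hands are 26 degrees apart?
At t minutes past 1:00, the hour hand is at 30 x 1 + 0.5t degrees and the minute hand is at 6t degrees.
The smaller angle between them is 26 degrees when |30H - 5.5t| = 26 or |30H - 5.5t| = 334.
With H = 1, solve 30 x 1 - 5.5t = +/- target for each target:
  t = (30 x 1 - 26) / 5.5 = 0.73
  t = (30 x 1 + 26) / 5.5 = 10.18
  t = (30 x 1 - 334) / 5.5 = -55.27 (outside (0, 60))
  t = (30 x 1 + 334) / 5.5 = 66.18 (outside (0, 60))
Valid solutions in (0, 60): {0.73, 10.18} minutes.
The second occurrence is t = 10.18 minutes.
The hands form a 26-degree angle at 10.18 minutes past 1:00.

Final answer: 10.18 minutes past 1:00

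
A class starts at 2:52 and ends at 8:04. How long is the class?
From 2:52 to 8:04:
(8 x 60 + 4) - (2 x 60 + 52) = 484 - 172 = 312 minutes
= 5 hours and 12 minutes

Final answer: 5 hours and 12 minutes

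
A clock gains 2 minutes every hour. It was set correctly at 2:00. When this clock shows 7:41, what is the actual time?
For every 60 true minutes, the faulty clock advances 62 minutes, so 1 faulty-clock minute corresponds to 60/62 true minutes.
From 2:00 to 7:41 on the faulty dial is 341 minutes.
True elapsed: 341 x 60/62 = 330 minutes = 5 hours and 30 minutes.
True time: 2:00 + 5 hours and 30 minutes = 7:30.

Final answer: 7:30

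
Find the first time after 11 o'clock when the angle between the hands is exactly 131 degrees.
At t minutes past 11:00, the hour hand is at 30 x 11 + 0.5t degrees and the minute hand is at 6t degrees.
The smaller angle between them is 131 degrees when |30H - 5.5t| = 131 or |30H - 5.5t| = 229.
With H = 11, solve 30 x 11 - 5.5t = +/- target for each target:
  t = (30 x 11 - 131) / 5.5 = 36.18
  t = (30 x 11 + 131) / 5.5 = 83.82 (outside (0, 60))
  t = (30 x 11 - 229) / 5.5 = 18.36
  t = (30 x 11 + 229) / 5.5 = 101.64 (outside (0, 60))
Valid solutions in (0, 60): {18.36, 36.18} minutes.
The first occurrence is t = 18.36 minutes.
The hands form a 131-degree angle at 18.36 minutes past 11:00.

Final answer: 18.36 minutes past 11:00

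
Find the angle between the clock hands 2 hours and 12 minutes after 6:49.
First find the time 2 hours and 12 minutes after 6:49.
Total minutes: 6 x 60 + 49 + 2 x 60 + 12 = 541.
541 mod 720 = 541 minutes = 9:01.
Now compute the angle at 9:01:
Hour hand: 9 x 30 + 1 x 0.5 = 270.5 degrees
Minute hand: 1 x 6 = 6 degrees
Difference: |270.5 - 6| = 264.5 degrees
Smaller angle: 360 - 264.5 = 95.5 degrees

Final answer: 95.5 degrees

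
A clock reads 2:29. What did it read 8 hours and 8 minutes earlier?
Starting time: 2:29 = 149 total minutes past 12:00
Subtracting: 8 hours and 8 minutes = 488 minutes
149 - 488 = -339 (negative, add 12 hours = 720) = 381 minutes
= 6 hours and 21 minutes past 12:00 = 6:21

Final answer: 6:21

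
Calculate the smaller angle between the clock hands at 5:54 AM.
Hour hand position: 5 x 30 + 54 x 0.5 = 177 degrees
Minute hand position: 54 x 6 = 324 degrees
Difference: |177 - 324| = 147 degrees
The angle between the hands is 147 degrees

Final answer: 147 degrees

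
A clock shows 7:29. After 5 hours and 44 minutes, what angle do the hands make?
First find the time 5 hours and 44 minutes after 7:29.
Total minutes: 7 x 60 + 29 + 5 x 60 + 44 = 793.
793 mod 720 = 73 minutes = 1:13.
Now compute the angle at 1:13:
Hour hand: 1 x 30 + 13 x 0.5 = 36.5 degrees
Minute hand: 13 x 6 = 78 degrees
Difference: |36.5 - 78| = 41.5 degrees
The angle is 41.5 degrees

Final answer: 41.5 degrees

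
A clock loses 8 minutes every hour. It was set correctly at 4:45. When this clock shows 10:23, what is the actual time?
For every 60 true minutes, the faulty clock advances 52 minutes, so 1 faulty-clock minute corresponds to 60/52 true minutes.
From 4:45 to 10:23 on the faulty dial is 338 minutes.
True elapsed: 338 x 60/52 = 390 minutes = 6 hours and 30 minutes.
True time: 4:45 + 6 hours and 30 minutes = 11:15.

Final answer: 11:15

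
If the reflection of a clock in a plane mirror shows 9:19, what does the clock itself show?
Reflection across the vertical (12-6) axis maps a hand at angle A degrees to (360 - A) degrees, which sends a reading of T minutes past 12:00 to (720 - T) minutes past 12:00.
Mirror reads 9:19 = 559 minutes past 12:00.
Actual time: (720 - 559) mod 720 = 161 minutes = 2:41.

Final answer: 2:41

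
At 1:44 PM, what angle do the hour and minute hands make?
Hour hand position: 1 x 30 + 44 x 0.5 = 52 degrees
Minute hand position: 44 x 6 = 264 degrees
Difference: |52 - 264| = 212 degrees
Since 212 > 180, the smaller angle is 360 - 212 = 148 degrees

Final answer: 148 degrees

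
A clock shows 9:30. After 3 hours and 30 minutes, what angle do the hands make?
First find the time 3 hours and 30 minutes after 9:30.
Total minutes: 9 x 60 + 30 + 3 x 60 + 30 = 780.
780 mod 720 = 60 minutes = 1:00.
Now compute the angle at 1:00:
Hour hand: 1 x 30 + 0 x 0.5 = 30 degrees
Minute hand: 0 x 6 = 0 degrees
Difference: |30 - 0| = 30 degrees
The angle is 30 degrees

Final answer: 30 degrees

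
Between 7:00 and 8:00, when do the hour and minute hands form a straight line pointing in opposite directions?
For hands to be 180 degrees apart: |30H - 5.5t| = 180
With H = 7: t = (30 x 7 + 180)/5.5 = 70.91 or t = (30 x 7 - 180)/5.5 = 5.45
First valid solution (0 < t < 60): t = 5.45 minutes
The hands are opposite at 5.45 minutes past 7:00.

Final answer: 5.45 minutes past 7:00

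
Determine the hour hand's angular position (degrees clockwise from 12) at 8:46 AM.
The hour hand moves 30 degrees per hour and 0.5 degrees per minute.
At 8:46: (8) x 30 + 46 x 0.5 = 240 + 23 = 263 degrees

Final answer: 263 degrees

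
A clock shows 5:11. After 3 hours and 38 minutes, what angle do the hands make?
First find the time 3 hours and 38 minutes after 5:11.
Total minutes: 5 x 60 + 11 + 3 x 60 + 38 = 529.
529 mod 720 = 529 minutes = 8:49.
Now compute the angle at 8:49:
Hour hand: 8 x 30 + 49 x 0.5 = 264.5 degrees
Minute hand: 49 x 6 = 294 degrees
Difference: |264.5 - 294| = 29.5 degrees
The angle is 29.5 degrees

Final answer: 29.5 degrees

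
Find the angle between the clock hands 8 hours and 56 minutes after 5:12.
First find the time 8 hours and 56 minutes after 5:12.
Total minutes: 5 x 60 + 12 + 8 x 60 + 56 = 848.
848 mod 720 = 128 minutes = 2:08.
Now compute the angle at 2:08:
Hour hand: 2 x 30 + 8 x 0.5 = 64 degrees
Minute hand: 8 x 6 = 48 degrees
Difference: |64 - 48| = 16 degrees
The angle is 16 degrees

Final answer: 16 degrees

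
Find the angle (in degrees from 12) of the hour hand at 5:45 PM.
The hour hand moves 30 degrees per hour and 0.5 degrees per minute.
At 5:45: (5) x 30 + 45 x 0.5 = 150 + 22.5 = 172.5 degrees

Final answer: 172.5 degrees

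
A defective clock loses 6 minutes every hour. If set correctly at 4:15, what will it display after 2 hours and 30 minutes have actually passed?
For every 60 true minutes, the faulty clock advances 60 - 6 = 54 minutes.
True elapsed: 2 hours and 30 minutes = 150 minutes.
Faulty clock advances: 150 x 54/60 = 135 minutes (drift: 15 minutes behind).
Shown time: 4:15 + 135 minutes = 6:30.

Final answer: 6:30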